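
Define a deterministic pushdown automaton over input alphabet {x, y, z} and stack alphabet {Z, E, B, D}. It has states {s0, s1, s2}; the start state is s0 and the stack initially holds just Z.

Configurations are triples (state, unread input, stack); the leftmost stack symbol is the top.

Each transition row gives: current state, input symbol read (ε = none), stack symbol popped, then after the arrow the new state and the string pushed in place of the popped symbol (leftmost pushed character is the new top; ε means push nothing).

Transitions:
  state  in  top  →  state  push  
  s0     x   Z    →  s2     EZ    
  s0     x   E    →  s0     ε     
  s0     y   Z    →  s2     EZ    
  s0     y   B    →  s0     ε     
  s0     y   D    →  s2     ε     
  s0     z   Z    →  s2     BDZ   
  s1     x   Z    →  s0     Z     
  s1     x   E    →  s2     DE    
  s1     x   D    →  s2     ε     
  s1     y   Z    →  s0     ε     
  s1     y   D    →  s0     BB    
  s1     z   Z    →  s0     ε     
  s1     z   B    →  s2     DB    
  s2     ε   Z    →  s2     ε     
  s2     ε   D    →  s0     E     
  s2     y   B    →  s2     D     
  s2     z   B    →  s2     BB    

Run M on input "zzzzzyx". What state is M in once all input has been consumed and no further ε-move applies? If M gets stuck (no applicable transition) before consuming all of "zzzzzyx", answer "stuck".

s0

(s0, zzzzzyx, Z)
  read z, top Z: go to s2, push BDZ → (s2, zzzzyx, BDZ)
  read z, top B: go to s2, push BB → (s2, zzzyx, BBDZ)
  read z, top B: go to s2, push BB → (s2, zzyx, BBBDZ)
  read z, top B: go to s2, push BB → (s2, zyx, BBBBDZ)
  read z, top B: go to s2, push BB → (s2, yx, BBBBBDZ)
  read y, top B: go to s2, push D → (s2, x, DBBBBDZ)
  ε-move, top D: go to s0, push E → (s0, x, EBBBBDZ)
  read x, top E: go to s0, push ε → (s0, ε, BBBBDZ)
All input consumed; M is in state s0.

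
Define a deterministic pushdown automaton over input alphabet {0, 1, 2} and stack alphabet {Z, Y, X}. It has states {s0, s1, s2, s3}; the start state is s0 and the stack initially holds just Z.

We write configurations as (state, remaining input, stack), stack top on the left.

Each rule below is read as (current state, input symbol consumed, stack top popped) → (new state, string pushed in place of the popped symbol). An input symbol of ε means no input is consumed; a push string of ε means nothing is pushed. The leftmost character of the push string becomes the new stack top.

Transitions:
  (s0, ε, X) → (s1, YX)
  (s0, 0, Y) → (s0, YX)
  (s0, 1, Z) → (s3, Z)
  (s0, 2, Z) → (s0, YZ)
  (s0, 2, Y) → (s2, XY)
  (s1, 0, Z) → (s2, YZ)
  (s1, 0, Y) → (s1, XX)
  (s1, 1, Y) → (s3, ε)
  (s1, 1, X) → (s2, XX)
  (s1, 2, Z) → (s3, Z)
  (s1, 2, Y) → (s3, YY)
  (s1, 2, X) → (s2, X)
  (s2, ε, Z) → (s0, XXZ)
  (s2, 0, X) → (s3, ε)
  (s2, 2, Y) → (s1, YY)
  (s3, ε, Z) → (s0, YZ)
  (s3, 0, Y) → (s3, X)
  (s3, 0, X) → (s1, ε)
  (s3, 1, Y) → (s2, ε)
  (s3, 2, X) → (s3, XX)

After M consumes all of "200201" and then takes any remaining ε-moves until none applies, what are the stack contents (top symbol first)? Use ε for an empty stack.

(s0, 200201, Z) ⊢ (s0, 00201, YZ) ⊢ (s0, 0201, YXZ) ⊢ (s0, 201, YXXZ) ⊢ (s2, 01, XYXXZ) ⊢ (s3, 1, YXXZ) ⊢ (s2, ε, XXZ)
All input consumed in state s2 with stack XXZ.

XXZ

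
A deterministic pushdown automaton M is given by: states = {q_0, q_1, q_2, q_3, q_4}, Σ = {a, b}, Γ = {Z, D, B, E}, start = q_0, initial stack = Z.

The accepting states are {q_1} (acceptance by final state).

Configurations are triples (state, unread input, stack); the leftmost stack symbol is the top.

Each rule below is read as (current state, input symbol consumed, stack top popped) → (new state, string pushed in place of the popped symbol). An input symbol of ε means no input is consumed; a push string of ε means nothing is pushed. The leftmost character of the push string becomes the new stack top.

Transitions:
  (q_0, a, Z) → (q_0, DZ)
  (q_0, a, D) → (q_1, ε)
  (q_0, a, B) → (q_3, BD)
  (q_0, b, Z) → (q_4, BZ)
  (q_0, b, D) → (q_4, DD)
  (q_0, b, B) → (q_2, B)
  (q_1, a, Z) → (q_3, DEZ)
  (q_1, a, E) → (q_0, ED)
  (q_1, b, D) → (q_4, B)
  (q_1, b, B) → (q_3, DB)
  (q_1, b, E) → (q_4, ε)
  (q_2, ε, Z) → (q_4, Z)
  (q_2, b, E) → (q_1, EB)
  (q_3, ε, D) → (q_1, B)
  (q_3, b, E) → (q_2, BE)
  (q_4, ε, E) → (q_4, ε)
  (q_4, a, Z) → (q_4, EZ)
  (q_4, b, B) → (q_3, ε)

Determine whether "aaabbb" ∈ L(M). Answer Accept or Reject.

Accept

(q_0, aaabbb, Z)
  read a, top Z: go to q_0, push DZ → (q_0, aabbb, DZ)
  read a, top D: go to q_1, push ε → (q_1, abbb, Z)
  read a, top Z: go to q_3, push DEZ → (q_3, bbb, DEZ)
  ε-move, top D: go to q_1, push B → (q_1, bbb, BEZ)
  read b, top B: go to q_3, push DB → (q_3, bb, DBEZ)
  ε-move, top D: go to q_1, push B → (q_1, bb, BBEZ)
  read b, top B: go to q_3, push DB → (q_3, b, DBBEZ)
  ε-move, top D: go to q_1, push B → (q_1, b, BBBEZ)
  read b, top B: go to q_3, push DB → (q_3, ε, DBBBEZ)
  ε-move, top D: go to q_1, push B → (q_1, ε, BBBBEZ)
All input consumed; state q_1 ∈ F.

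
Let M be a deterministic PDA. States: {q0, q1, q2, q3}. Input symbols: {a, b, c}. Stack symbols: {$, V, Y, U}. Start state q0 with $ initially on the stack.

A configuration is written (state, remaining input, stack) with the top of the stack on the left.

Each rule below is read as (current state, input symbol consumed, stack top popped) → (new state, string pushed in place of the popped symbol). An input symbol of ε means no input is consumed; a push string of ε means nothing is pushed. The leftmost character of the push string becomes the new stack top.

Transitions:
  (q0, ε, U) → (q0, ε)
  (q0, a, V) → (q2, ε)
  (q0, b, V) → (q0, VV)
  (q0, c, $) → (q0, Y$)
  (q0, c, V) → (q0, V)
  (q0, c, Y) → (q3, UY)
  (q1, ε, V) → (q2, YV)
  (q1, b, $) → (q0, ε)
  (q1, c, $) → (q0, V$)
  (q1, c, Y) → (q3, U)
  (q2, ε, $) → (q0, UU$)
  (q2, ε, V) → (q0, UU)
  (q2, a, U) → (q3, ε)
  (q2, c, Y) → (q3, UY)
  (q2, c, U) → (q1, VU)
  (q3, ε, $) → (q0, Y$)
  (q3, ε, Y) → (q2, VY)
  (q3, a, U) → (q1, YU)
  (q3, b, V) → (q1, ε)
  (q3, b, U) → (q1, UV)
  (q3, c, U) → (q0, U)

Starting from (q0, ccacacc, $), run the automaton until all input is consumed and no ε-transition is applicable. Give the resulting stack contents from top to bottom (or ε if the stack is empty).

(q0, ccacacc, $)
  read c, top $: go to q0, push Y$ → (q0, cacacc, Y$)
  read c, top Y: go to q3, push UY → (q3, acacc, UY$)
  read a, top U: go to q1, push YU → (q1, cacc, YUY$)
  read c, top Y: go to q3, push U → (q3, acc, UUY$)
  read a, top U: go to q1, push YU → (q1, cc, YUUY$)
  read c, top Y: go to q3, push U → (q3, c, UUUY$)
  read c, top U: go to q0, push U → (q0, ε, UUUY$)
  ε-move, top U: go to q0, push ε → (q0, ε, UUY$)
  ε-move, top U: go to q0, push ε → (q0, ε, UY$)
  ε-move, top U: go to q0, push ε → (q0, ε, Y$)
All input consumed in state q0 with stack Y$.

Y$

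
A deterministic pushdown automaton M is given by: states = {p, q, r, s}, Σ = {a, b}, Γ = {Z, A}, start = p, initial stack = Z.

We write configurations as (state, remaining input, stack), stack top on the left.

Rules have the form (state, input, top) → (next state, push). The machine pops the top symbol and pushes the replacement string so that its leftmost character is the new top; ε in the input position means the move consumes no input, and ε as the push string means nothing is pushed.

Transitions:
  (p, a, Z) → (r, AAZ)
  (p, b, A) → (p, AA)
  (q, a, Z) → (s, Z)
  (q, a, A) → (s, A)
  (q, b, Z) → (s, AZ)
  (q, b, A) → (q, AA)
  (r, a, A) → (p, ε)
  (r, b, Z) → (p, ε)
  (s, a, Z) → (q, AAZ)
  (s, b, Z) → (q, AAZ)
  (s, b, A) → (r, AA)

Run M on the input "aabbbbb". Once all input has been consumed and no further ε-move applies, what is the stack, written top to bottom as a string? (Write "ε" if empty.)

AAAAAAZ

(p, aabbbbb, Z)
  read a, top Z: go to r, push AAZ → (r, abbbbb, AAZ)
  read a, top A: go to p, push ε → (p, bbbbb, AZ)
  read b, top A: go to p, push AA → (p, bbbb, AAZ)
  read b, top A: go to p, push AA → (p, bbb, AAAZ)
  read b, top A: go to p, push AA → (p, bb, AAAAZ)
  read b, top A: go to p, push AA → (p, b, AAAAAZ)
  read b, top A: go to p, push AA → (p, ε, AAAAAAZ)
All input consumed in state p with stack AAAAAAZ.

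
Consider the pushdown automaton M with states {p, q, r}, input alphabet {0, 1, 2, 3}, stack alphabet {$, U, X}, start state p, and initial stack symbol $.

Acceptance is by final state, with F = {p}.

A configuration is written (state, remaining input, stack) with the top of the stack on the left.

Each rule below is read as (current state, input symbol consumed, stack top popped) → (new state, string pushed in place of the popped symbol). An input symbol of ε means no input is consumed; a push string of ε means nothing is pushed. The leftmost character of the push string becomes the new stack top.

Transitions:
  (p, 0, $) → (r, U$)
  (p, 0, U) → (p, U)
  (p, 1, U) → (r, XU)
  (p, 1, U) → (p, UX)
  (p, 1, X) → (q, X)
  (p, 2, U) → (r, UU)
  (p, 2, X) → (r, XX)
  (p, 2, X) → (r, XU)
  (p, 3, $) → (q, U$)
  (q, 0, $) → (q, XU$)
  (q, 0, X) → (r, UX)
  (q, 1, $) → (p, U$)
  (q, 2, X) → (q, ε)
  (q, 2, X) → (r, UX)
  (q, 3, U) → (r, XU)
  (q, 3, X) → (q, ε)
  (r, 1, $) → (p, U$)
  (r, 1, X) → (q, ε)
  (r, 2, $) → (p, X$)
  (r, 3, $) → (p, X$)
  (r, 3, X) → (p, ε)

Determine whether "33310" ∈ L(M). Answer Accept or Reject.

Accept

One accepting computation: (p, 33310, $) ⊢ (q, 3310, U$) ⊢ (r, 310, XU$) ⊢ (p, 10, U$) ⊢ (p, 0, UX$) ⊢ (p, ε, UX$)
All input consumed and state p ∈ F.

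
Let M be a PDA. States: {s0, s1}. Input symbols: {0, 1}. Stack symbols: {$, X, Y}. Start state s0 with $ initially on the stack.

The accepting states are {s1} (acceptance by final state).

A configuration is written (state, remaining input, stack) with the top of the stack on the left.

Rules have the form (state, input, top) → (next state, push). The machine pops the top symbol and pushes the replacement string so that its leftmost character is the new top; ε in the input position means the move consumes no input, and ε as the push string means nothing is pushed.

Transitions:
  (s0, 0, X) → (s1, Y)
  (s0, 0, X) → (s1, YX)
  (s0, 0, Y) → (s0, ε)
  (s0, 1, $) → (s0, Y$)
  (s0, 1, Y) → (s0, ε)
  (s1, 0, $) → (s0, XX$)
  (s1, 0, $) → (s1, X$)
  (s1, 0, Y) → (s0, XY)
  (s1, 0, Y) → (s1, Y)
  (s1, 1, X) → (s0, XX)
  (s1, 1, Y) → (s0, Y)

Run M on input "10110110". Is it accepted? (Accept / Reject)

No computation consumes all input and reaches a final state.

Reject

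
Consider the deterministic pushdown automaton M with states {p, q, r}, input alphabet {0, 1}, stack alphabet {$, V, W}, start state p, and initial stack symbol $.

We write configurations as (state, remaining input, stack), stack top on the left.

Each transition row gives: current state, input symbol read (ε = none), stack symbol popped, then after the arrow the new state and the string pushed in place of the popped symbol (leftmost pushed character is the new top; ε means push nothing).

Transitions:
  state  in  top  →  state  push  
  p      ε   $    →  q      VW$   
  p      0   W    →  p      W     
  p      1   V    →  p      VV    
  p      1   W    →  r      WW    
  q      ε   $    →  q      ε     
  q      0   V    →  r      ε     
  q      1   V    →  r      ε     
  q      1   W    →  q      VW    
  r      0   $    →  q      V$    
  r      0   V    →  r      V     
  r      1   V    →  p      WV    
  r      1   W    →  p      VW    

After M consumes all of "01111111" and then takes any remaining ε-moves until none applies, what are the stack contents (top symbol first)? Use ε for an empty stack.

VVVVVVVW$

(p, 01111111, $)
  ε-move, top $: go to q, push VW$ → (q, 01111111, VW$)
  read 0, top V: go to r, push ε → (r, 1111111, W$)
  read 1, top W: go to p, push VW → (p, 111111, VW$)
  read 1, top V: go to p, push VV → (p, 11111, VVW$)
  read 1, top V: go to p, push VV → (p, 1111, VVVW$)
  read 1, top V: go to p, push VV → (p, 111, VVVVW$)
  read 1, top V: go to p, push VV → (p, 11, VVVVVW$)
  read 1, top V: go to p, push VV → (p, 1, VVVVVVW$)
  read 1, top V: go to p, push VV → (p, ε, VVVVVVVW$)
All input consumed in state p with stack VVVVVVVW$.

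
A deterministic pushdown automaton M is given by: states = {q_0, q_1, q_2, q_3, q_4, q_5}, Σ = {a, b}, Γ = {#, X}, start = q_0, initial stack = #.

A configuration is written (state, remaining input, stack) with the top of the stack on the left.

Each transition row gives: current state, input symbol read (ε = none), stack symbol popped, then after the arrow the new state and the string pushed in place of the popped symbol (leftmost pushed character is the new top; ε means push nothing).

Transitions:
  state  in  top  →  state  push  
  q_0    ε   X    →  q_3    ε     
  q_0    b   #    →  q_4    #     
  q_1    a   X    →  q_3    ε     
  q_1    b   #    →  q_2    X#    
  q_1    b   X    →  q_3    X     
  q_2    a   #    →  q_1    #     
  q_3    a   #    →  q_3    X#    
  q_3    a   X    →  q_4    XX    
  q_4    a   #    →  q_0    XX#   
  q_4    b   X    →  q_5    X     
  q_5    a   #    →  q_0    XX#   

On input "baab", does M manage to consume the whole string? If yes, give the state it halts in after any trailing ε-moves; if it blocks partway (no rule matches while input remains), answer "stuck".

(q_0, baab, #) ⊢ (q_4, aab, #) ⊢ (q_0, ab, XX#) ⊢ (q_3, ab, X#) ⊢ (q_4, b, XX#) ⊢ (q_5, ε, XX#)
All input consumed; M is in state q_5.

q_5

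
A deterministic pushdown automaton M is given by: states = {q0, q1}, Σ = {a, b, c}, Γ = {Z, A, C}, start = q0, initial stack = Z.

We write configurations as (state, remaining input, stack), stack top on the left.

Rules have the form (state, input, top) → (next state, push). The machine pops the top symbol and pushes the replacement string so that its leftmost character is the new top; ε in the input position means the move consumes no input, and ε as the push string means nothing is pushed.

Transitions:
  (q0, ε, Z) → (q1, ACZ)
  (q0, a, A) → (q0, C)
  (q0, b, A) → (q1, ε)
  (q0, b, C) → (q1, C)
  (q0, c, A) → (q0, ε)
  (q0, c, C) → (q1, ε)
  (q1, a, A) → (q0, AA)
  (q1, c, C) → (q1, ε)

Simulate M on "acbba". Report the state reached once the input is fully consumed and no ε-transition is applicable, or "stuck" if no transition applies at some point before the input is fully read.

stuck

(q0, acbba, Z)
  ε-move, top Z: go to q1, push ACZ → (q1, acbba, ACZ)
  read a, top A: go to q0, push AA → (q0, cbba, AACZ)
  read c, top A: go to q0, push ε → (q0, bba, ACZ)
  read b, top A: go to q1, push ε → (q1, ba, CZ)
No transition for (q1, b, top C); M blocks with input ba remaining.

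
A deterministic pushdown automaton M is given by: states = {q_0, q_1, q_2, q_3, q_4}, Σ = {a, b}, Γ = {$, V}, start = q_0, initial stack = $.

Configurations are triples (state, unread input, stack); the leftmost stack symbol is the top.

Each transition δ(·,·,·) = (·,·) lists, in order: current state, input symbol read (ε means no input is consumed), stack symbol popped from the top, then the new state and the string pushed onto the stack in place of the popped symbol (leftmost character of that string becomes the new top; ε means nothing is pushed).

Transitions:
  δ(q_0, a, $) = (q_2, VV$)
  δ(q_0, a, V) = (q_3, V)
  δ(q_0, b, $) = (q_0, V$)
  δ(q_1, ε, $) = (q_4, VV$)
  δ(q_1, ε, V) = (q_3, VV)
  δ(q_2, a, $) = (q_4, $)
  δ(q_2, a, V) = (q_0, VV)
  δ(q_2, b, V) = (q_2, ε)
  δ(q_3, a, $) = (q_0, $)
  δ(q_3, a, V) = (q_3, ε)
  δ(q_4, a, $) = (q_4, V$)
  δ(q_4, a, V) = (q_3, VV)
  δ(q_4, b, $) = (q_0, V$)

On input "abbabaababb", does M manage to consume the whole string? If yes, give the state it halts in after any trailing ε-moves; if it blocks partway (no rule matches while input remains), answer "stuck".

stuck

(q_0, abbabaababb, $) ⊢ (q_2, bbabaababb, VV$) ⊢ (q_2, babaababb, V$) ⊢ (q_2, abaababb, $) ⊢ (q_4, baababb, $) ⊢ (q_0, aababb, V$) ⊢ (q_3, ababb, V$) ⊢ (q_3, babb, $)
No transition for (q_3, b, top $); M blocks with input babb remaining.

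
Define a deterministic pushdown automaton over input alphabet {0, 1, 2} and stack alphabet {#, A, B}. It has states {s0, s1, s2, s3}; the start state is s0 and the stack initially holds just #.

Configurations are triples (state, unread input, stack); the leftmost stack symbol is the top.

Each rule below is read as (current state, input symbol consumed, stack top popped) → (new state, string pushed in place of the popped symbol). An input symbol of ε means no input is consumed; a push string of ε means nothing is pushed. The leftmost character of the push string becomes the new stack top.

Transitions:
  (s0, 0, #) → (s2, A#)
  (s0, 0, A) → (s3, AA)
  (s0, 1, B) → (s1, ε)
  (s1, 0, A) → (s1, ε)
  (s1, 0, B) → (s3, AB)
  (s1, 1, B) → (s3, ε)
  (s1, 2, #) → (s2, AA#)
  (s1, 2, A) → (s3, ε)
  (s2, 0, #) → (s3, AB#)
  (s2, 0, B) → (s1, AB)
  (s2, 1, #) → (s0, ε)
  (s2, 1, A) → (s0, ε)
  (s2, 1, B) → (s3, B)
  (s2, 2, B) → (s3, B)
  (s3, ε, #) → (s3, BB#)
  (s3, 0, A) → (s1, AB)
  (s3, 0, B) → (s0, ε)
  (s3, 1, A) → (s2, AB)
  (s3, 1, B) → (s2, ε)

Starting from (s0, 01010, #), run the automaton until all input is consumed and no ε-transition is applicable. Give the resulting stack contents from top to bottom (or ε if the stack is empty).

(s0, 01010, #)
  read 0, top #: go to s2, push A# → (s2, 1010, A#)
  read 1, top A: go to s0, push ε → (s0, 010, #)
  read 0, top #: go to s2, push A# → (s2, 10, A#)
  read 1, top A: go to s0, push ε → (s0, 0, #)
  read 0, top #: go to s2, push A# → (s2, ε, A#)
All input consumed in state s2 with stack A#.

A#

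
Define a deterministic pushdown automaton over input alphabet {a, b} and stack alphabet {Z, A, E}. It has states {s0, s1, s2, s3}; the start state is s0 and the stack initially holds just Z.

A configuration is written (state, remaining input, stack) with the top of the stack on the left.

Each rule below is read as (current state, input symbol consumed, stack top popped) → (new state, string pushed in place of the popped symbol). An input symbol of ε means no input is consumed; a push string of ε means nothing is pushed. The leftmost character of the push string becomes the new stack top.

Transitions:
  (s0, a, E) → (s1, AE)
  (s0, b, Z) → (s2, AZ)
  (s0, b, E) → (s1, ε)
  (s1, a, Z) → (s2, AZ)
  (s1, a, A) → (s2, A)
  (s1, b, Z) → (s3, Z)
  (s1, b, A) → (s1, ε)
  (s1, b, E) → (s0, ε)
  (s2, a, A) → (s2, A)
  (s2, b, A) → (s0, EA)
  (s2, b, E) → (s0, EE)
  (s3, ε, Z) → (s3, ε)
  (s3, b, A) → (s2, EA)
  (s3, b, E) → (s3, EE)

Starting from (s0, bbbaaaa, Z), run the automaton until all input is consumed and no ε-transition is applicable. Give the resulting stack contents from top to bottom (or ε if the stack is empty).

(s0, bbbaaaa, Z)
  read b, top Z: go to s2, push AZ → (s2, bbaaaa, AZ)
  read b, top A: go to s0, push EA → (s0, baaaa, EAZ)
  read b, top E: go to s1, push ε → (s1, aaaa, AZ)
  read a, top A: go to s2, push A → (s2, aaa, AZ)
  read a, top A: go to s2, push A → (s2, aa, AZ)
  read a, top A: go to s2, push A → (s2, a, AZ)
  read a, top A: go to s2, push A → (s2, ε, AZ)
All input consumed in state s2 with stack AZ.

AZ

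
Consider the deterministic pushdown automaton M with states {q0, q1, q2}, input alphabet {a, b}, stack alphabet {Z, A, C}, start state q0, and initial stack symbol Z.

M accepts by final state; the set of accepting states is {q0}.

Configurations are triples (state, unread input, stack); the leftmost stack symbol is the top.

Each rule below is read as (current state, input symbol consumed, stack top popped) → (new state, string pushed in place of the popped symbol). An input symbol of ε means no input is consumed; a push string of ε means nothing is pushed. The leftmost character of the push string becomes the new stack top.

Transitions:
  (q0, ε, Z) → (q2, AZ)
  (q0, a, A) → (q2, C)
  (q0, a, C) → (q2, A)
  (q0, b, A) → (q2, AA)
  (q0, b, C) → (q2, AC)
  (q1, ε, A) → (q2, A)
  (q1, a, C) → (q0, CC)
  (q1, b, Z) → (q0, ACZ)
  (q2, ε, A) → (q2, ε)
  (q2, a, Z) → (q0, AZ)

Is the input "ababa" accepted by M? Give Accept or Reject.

Accept

(q0, ababa, Z) ⊢ (q2, ababa, AZ) ⊢ (q2, ababa, Z) ⊢ (q0, baba, AZ) ⊢ (q2, aba, AAZ) ⊢ (q2, aba, AZ) ⊢ (q2, aba, Z) ⊢ (q0, ba, AZ) ⊢ (q2, a, AAZ) ⊢ (q2, a, AZ) ⊢ (q2, a, Z) ⊢ (q0, ε, AZ)
All input consumed; state q0 ∈ F.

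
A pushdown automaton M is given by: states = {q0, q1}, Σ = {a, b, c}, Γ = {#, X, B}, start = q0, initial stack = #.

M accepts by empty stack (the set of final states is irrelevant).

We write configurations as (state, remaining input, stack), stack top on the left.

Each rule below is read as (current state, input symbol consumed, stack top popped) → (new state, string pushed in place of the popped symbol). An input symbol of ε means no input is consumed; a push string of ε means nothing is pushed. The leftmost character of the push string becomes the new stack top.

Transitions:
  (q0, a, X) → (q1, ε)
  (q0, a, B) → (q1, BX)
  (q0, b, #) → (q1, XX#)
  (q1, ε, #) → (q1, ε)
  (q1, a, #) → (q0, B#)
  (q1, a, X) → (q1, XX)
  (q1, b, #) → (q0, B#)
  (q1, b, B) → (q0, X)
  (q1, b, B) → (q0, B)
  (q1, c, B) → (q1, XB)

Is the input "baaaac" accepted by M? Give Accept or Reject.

Reject

No computation consumes all input and empties the stack.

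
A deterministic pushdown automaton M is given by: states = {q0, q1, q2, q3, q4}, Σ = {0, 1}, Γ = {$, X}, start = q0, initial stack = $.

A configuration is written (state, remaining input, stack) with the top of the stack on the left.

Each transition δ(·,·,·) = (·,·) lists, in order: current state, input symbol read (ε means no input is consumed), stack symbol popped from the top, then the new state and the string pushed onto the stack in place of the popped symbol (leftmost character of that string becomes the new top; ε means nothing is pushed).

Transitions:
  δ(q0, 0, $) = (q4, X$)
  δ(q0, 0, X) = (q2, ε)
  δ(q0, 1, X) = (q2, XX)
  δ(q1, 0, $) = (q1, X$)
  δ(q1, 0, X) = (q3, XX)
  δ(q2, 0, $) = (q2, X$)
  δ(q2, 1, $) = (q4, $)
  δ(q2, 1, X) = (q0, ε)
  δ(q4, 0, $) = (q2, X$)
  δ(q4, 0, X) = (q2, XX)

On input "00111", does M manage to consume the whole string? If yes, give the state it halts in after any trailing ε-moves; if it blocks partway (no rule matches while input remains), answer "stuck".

(q0, 00111, $) ⊢ (q4, 0111, X$) ⊢ (q2, 111, XX$) ⊢ (q0, 11, X$) ⊢ (q2, 1, XX$) ⊢ (q0, ε, X$)
All input consumed; M is in state q0.

q0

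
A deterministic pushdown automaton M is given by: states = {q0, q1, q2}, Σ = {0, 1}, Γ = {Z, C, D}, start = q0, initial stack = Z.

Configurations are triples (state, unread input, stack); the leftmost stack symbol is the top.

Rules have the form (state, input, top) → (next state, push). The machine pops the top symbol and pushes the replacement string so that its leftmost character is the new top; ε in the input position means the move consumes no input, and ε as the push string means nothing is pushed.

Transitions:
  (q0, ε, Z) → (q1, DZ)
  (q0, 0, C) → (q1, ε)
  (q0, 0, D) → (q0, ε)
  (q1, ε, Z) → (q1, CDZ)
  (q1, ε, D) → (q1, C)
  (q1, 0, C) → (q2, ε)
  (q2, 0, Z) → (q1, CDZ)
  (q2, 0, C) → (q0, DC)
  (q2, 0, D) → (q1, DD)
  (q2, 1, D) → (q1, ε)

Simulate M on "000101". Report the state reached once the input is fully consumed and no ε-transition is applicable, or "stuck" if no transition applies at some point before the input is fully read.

(q0, 000101, Z) ⊢ (q1, 000101, DZ) ⊢ (q1, 000101, CZ) ⊢ (q2, 00101, Z) ⊢ (q1, 0101, CDZ) ⊢ (q2, 101, DZ) ⊢ (q1, 01, Z) ⊢ (q1, 01, CDZ) ⊢ (q2, 1, DZ) ⊢ (q1, ε, Z) ⊢ (q1, ε, CDZ)
All input consumed; M is in state q1.

q1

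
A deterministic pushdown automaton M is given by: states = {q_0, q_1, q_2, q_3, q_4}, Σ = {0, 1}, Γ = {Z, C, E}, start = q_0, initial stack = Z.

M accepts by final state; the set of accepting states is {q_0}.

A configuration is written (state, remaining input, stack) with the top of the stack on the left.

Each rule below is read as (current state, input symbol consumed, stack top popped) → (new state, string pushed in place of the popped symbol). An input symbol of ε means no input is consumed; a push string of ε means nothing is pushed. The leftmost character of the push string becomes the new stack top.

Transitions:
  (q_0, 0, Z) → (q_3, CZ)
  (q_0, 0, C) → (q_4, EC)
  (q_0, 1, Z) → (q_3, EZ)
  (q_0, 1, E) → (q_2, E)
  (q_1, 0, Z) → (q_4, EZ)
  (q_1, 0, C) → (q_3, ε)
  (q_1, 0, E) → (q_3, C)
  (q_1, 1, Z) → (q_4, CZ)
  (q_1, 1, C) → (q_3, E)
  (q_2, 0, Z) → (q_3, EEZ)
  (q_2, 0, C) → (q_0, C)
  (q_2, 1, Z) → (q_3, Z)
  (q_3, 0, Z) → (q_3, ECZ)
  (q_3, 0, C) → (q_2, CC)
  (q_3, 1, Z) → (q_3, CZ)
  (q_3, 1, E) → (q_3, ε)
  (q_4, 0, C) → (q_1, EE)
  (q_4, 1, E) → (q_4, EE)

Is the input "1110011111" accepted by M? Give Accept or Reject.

Reject

(q_0, 1110011111, Z)
  read 1, top Z: go to q_3, push EZ → (q_3, 110011111, EZ)
  read 1, top E: go to q_3, push ε → (q_3, 10011111, Z)
  read 1, top Z: go to q_3, push CZ → (q_3, 0011111, CZ)
  read 0, top C: go to q_2, push CC → (q_2, 011111, CCZ)
  read 0, top C: go to q_0, push C → (q_0, 11111, CCZ)
No transition applies at (q_0, 11111, CCZ); input not fully consumed.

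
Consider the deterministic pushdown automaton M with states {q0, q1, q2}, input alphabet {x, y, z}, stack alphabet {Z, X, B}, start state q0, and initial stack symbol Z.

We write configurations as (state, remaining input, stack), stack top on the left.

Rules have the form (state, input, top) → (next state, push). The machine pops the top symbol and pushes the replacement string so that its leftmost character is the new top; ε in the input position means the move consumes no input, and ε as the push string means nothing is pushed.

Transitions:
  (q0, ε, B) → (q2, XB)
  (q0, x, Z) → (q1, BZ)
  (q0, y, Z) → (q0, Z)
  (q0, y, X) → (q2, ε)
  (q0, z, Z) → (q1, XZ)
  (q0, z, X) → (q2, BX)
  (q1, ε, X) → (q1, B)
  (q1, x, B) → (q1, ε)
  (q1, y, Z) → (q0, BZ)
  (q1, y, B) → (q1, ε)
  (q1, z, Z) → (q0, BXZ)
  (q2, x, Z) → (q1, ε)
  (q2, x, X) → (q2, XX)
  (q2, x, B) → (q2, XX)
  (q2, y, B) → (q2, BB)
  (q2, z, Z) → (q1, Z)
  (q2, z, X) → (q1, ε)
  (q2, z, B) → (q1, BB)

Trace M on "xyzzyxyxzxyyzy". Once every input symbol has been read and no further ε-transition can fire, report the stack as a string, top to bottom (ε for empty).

(q0, xyzzyxyxzxyyzy, Z) ⊢ (q1, yzzyxyxzxyyzy, BZ) ⊢ (q1, zzyxyxzxyyzy, Z) ⊢ (q0, zyxyxzxyyzy, BXZ) ⊢ (q2, zyxyxzxyyzy, XBXZ) ⊢ (q1, yxyxzxyyzy, BXZ) ⊢ (q1, xyxzxyyzy, XZ) ⊢ (q1, xyxzxyyzy, BZ) ⊢ (q1, yxzxyyzy, Z) ⊢ (q0, xzxyyzy, BZ) ⊢ (q2, xzxyyzy, XBZ) ⊢ (q2, zxyyzy, XXBZ) ⊢ (q1, xyyzy, XBZ) ⊢ (q1, xyyzy, BBZ) ⊢ (q1, yyzy, BZ) ⊢ (q1, yzy, Z) ⊢ (q0, zy, BZ) ⊢ (q2, zy, XBZ) ⊢ (q1, y, BZ) ⊢ (q1, ε, Z)
All input consumed in state q1 with stack Z.

Z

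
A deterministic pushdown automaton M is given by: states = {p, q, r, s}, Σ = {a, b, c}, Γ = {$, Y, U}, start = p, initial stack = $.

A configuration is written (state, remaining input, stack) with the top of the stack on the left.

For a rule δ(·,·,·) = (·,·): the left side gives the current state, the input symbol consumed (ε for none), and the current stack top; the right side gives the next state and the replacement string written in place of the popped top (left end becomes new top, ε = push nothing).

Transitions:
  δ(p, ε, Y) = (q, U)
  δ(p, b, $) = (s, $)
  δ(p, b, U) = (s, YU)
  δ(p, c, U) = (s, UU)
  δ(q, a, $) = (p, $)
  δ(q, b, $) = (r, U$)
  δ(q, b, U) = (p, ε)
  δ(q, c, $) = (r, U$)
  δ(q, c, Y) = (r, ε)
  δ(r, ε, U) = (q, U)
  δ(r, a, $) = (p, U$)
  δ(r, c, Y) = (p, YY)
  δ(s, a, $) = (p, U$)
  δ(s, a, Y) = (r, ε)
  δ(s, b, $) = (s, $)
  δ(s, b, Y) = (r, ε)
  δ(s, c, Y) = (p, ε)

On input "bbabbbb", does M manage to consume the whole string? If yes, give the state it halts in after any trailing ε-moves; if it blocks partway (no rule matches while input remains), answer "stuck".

(p, bbabbbb, $) ⊢ (s, babbbb, $) ⊢ (s, abbbb, $) ⊢ (p, bbbb, U$) ⊢ (s, bbb, YU$) ⊢ (r, bb, U$) ⊢ (q, bb, U$) ⊢ (p, b, $) ⊢ (s, ε, $)
All input consumed; M is in state s.

s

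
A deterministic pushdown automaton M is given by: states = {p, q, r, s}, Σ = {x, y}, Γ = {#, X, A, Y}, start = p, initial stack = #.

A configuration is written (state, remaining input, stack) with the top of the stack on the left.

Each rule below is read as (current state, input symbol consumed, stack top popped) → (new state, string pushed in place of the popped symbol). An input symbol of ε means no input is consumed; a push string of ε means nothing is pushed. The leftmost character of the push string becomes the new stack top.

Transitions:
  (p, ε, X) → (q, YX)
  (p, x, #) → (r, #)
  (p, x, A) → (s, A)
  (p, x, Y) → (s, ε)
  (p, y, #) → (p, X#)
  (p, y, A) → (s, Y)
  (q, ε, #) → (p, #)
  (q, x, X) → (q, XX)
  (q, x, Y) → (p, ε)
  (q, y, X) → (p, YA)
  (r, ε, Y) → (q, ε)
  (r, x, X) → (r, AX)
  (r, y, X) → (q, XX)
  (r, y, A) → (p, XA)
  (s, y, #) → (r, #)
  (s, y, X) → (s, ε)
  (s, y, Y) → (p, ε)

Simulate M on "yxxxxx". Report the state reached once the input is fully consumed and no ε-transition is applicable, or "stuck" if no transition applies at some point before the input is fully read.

(p, yxxxxx, #)
  read y, top #: go to p, push X# → (p, xxxxx, X#)
  ε-move, top X: go to q, push YX → (q, xxxxx, YX#)
  read x, top Y: go to p, push ε → (p, xxxx, X#)
  ε-move, top X: go to q, push YX → (q, xxxx, YX#)
  read x, top Y: go to p, push ε → (p, xxx, X#)
  ε-move, top X: go to q, push YX → (q, xxx, YX#)
  read x, top Y: go to p, push ε → (p, xx, X#)
  ε-move, top X: go to q, push YX → (q, xx, YX#)
  read x, top Y: go to p, push ε → (p, x, X#)
  ε-move, top X: go to q, push YX → (q, x, YX#)
  read x, top Y: go to p, push ε → (p, ε, X#)
  ε-move, top X: go to q, push YX → (q, ε, YX#)
All input consumed; M is in state q.

q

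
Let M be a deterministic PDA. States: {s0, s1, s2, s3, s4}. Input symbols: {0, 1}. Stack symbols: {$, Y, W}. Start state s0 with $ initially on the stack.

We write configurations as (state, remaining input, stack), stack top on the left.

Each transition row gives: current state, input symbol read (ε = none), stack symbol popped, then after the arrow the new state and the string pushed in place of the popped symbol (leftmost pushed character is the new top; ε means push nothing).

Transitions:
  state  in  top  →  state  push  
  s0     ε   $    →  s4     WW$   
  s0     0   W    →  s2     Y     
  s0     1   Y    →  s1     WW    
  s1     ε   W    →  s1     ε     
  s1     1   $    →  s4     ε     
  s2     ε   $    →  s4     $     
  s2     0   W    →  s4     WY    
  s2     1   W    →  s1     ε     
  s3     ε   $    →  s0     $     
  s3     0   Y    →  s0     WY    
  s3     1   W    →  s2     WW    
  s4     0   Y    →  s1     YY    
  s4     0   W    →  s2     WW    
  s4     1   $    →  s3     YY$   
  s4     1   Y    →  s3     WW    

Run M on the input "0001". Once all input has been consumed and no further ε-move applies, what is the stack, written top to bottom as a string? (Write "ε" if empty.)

(s0, 0001, $)
  ε-move, top $: go to s4, push WW$ → (s4, 0001, WW$)
  read 0, top W: go to s2, push WW → (s2, 001, WWW$)
  read 0, top W: go to s4, push WY → (s4, 01, WYWW$)
  read 0, top W: go to s2, push WW → (s2, 1, WWYWW$)
  read 1, top W: go to s1, push ε → (s1, ε, WYWW$)
  ε-move, top W: go to s1, push ε → (s1, ε, YWW$)
All input consumed in state s1 with stack YWW$.

YWW$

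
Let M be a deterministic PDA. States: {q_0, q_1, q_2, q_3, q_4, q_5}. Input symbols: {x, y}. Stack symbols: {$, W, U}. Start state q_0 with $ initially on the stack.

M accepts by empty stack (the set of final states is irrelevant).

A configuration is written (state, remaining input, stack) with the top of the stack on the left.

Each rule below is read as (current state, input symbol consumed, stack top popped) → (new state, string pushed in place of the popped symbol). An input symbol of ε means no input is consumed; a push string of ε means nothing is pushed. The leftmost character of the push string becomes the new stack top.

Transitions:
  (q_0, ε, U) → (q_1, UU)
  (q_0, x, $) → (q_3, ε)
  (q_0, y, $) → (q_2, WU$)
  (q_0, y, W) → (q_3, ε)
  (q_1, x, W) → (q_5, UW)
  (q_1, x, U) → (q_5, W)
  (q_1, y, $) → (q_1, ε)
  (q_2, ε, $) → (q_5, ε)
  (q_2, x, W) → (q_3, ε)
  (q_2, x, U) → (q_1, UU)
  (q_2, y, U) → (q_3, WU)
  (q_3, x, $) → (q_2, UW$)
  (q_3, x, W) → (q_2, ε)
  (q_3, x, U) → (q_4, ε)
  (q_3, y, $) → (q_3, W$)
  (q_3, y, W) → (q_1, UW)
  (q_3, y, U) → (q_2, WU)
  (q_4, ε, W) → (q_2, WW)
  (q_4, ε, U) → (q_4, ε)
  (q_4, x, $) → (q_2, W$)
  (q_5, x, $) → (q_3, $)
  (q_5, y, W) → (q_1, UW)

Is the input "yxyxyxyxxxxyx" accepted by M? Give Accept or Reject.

Accept

(q_0, yxyxyxyxxxxyx, $) ⊢ (q_2, xyxyxyxxxxyx, WU$) ⊢ (q_3, yxyxyxxxxyx, U$) ⊢ (q_2, xyxyxxxxyx, WU$) ⊢ (q_3, yxyxxxxyx, U$) ⊢ (q_2, xyxxxxyx, WU$) ⊢ (q_3, yxxxxyx, U$) ⊢ (q_2, xxxxyx, WU$) ⊢ (q_3, xxxyx, U$) ⊢ (q_4, xxyx, $) ⊢ (q_2, xyx, W$) ⊢ (q_3, yx, $) ⊢ (q_3, x, W$) ⊢ (q_2, ε, $) ⊢ (q_5, ε, ε)
All input consumed and the stack is empty.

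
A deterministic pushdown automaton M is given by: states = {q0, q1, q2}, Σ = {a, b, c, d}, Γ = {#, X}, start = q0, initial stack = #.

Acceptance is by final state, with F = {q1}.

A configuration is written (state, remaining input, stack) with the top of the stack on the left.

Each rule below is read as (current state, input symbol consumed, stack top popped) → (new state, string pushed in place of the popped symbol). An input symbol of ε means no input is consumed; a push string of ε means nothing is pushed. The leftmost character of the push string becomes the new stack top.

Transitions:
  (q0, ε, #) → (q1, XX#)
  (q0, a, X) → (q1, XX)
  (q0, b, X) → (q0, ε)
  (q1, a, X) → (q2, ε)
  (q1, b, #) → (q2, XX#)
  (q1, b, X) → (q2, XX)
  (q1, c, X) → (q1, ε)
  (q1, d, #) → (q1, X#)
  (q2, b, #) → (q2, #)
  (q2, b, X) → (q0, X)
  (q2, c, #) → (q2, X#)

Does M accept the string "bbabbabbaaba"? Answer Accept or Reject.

(q0, bbabbabbaaba, #)
  ε-move, top #: go to q1, push XX# → (q1, bbabbabbaaba, XX#)
  read b, top X: go to q2, push XX → (q2, babbabbaaba, XXX#)
  read b, top X: go to q0, push X → (q0, abbabbaaba, XXX#)
  read a, top X: go to q1, push XX → (q1, bbabbaaba, XXXX#)
  read b, top X: go to q2, push XX → (q2, babbaaba, XXXXX#)
  read b, top X: go to q0, push X → (q0, abbaaba, XXXXX#)
  read a, top X: go to q1, push XX → (q1, bbaaba, XXXXXX#)
  read b, top X: go to q2, push XX → (q2, baaba, XXXXXXX#)
  read b, top X: go to q0, push X → (q0, aaba, XXXXXXX#)
  read a, top X: go to q1, push XX → (q1, aba, XXXXXXXX#)
  read a, top X: go to q2, push ε → (q2, ba, XXXXXXX#)
  read b, top X: go to q0, push X → (q0, a, XXXXXXX#)
  read a, top X: go to q1, push XX → (q1, ε, XXXXXXXX#)
All input consumed; state q1 ∈ F.

Accept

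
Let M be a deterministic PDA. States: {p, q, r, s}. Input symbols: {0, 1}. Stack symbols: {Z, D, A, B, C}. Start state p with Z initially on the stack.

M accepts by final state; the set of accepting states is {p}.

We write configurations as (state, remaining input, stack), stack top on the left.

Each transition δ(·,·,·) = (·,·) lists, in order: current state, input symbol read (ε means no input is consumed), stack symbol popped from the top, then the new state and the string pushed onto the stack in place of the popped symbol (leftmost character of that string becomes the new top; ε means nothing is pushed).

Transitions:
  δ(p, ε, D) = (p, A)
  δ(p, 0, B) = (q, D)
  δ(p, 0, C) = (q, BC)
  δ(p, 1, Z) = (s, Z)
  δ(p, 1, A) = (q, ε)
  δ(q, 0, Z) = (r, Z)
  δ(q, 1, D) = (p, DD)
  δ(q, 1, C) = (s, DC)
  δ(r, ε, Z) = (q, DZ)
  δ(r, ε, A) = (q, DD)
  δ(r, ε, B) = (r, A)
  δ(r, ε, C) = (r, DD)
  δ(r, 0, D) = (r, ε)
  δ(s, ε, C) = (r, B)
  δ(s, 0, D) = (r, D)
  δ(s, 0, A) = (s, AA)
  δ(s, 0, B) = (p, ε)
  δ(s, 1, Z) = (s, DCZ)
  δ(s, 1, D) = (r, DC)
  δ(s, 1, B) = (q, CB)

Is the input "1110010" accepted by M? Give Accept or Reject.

(p, 1110010, Z)
  read 1, top Z: go to s, push Z → (s, 110010, Z)
  read 1, top Z: go to s, push DCZ → (s, 10010, DCZ)
  read 1, top D: go to r, push DC → (r, 0010, DCCZ)
  read 0, top D: go to r, push ε → (r, 010, CCZ)
  ε-move, top C: go to r, push DD → (r, 010, DDCZ)
  read 0, top D: go to r, push ε → (r, 10, DCZ)
No transition applies at (r, 10, DCZ); input not fully consumed.

Reject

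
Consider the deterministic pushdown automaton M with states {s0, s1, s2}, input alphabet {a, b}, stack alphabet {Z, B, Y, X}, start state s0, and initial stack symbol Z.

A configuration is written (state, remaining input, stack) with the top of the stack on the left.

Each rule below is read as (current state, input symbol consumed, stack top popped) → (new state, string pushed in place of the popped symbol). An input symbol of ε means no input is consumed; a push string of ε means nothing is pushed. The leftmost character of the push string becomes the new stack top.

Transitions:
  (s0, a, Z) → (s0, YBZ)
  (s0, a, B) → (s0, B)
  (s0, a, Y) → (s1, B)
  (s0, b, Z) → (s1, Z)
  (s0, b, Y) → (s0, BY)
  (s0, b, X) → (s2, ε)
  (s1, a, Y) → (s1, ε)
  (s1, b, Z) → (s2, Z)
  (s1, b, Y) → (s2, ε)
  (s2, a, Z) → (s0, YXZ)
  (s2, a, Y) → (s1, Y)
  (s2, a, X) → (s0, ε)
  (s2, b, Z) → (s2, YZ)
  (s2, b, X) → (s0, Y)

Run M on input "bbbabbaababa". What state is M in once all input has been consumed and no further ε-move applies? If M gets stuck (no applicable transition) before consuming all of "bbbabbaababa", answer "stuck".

(s0, bbbabbaababa, Z)
  read b, top Z: go to s1, push Z → (s1, bbabbaababa, Z)
  read b, top Z: go to s2, push Z → (s2, babbaababa, Z)
  read b, top Z: go to s2, push YZ → (s2, abbaababa, YZ)
  read a, top Y: go to s1, push Y → (s1, bbaababa, YZ)
  read b, top Y: go to s2, push ε → (s2, baababa, Z)
  read b, top Z: go to s2, push YZ → (s2, aababa, YZ)
  read a, top Y: go to s1, push Y → (s1, ababa, YZ)
  read a, top Y: go to s1, push ε → (s1, baba, Z)
  read b, top Z: go to s2, push Z → (s2, aba, Z)
  read a, top Z: go to s0, push YXZ → (s0, ba, YXZ)
  read b, top Y: go to s0, push BY → (s0, a, BYXZ)
  read a, top B: go to s0, push B → (s0, ε, BYXZ)
All input consumed; M is in state s0.

s0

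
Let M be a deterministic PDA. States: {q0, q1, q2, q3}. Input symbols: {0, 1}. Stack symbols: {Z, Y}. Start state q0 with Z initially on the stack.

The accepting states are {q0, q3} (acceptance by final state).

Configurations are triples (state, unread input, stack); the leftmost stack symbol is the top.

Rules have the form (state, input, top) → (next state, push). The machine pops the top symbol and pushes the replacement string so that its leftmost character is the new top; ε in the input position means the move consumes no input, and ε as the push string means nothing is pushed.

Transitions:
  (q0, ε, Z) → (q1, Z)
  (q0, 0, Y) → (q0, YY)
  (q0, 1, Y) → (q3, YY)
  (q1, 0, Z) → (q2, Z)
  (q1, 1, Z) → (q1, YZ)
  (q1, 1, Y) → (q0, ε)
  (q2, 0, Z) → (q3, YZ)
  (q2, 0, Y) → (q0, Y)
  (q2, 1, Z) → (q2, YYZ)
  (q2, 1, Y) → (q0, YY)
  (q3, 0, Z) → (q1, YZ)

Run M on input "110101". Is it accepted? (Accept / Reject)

(q0, 110101, Z)
  ε-move, top Z: go to q1, push Z → (q1, 110101, Z)
  read 1, top Z: go to q1, push YZ → (q1, 10101, YZ)
  read 1, top Y: go to q0, push ε → (q0, 0101, Z)
  ε-move, top Z: go to q1, push Z → (q1, 0101, Z)
  read 0, top Z: go to q2, push Z → (q2, 101, Z)
  read 1, top Z: go to q2, push YYZ → (q2, 01, YYZ)
  read 0, top Y: go to q0, push Y → (q0, 1, YYZ)
  read 1, top Y: go to q3, push YY → (q3, ε, YYYZ)
All input consumed; state q3 ∈ F.

Accept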